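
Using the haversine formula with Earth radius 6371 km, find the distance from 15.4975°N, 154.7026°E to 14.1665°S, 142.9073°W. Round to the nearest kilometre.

Δλ = -142.9073 − 154.7026 = -297.6099°; wrapped into (−180°, 180°]: 62.3901°.
Δφ = -14.1665 − 15.4975 = -29.6640°.
a = sin²(Δφ/2) + cos φ₁ · cos φ₂ · sin²(Δλ/2) = 0.316188.
c = 2·atan2(√a, √(1−a)) = 1.19434 rad → d = 6371·c ≈ 7609.16 km.

7609 km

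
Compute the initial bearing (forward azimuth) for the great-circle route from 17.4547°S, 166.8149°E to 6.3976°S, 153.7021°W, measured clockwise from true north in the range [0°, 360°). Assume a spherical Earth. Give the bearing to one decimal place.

Δλ = -153.7021 − 166.8149 = -320.5170°; wrapped into (−180°, 180°]: 39.4830°.
θ = atan2( sin Δλ · cos φ₂ , cos φ₁ · sin φ₂ − sin φ₁ · cos φ₂ · cos Δλ )
  = atan2(0.63189, 0.12377) = 78.918° → normalised to [0°, 360°): 78.918°.

78.9°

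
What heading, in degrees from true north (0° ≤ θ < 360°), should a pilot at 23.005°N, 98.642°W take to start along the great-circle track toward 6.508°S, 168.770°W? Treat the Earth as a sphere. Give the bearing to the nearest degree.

256°

Δλ = -168.770 − -98.642 = -70.128°.
θ = atan2( sin Δλ · cos φ₂ , cos φ₁ · sin φ₂ − sin φ₁ · cos φ₂ · cos Δλ )
  = atan2(-0.93439, -0.23632) = -104.193° → normalised to [0°, 360°): 255.807°.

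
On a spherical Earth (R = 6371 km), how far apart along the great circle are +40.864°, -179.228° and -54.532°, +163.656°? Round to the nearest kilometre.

10732 km

Δλ = 163.656 − -179.228 = 342.884°; wrapped into (−180°, 180°]: -17.116°.
Δφ = -54.532 − 40.864 = -95.396°.
a = sin²(Δφ/2) + cos φ₁ · cos φ₂ · sin²(Δλ/2) = 0.556737.
c = 2·atan2(√a, √(1−a)) = 1.68452 rad → d = 6371·c ≈ 10732.05 km.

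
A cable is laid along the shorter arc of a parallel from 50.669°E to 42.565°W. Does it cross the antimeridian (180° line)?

No

Signed shortest Δλ = ((-42.565 − 50.669 + 180) mod 360) − 180 = -93.234°.
Going west by 93.234° from +50.669° reaches -42.565° without touching 180°.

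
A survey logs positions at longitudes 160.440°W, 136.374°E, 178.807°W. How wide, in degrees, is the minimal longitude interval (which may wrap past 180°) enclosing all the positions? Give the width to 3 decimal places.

63.186°

Sort the longitudes: -178.807°, -160.440°, +136.374°.
Eastward gaps between consecutive values (wrapping around): 18.367°, 296.814°, 44.819°.
Largest gap = 296.814° ⇒ minimal covering band is its complement: 360° − 296.814° = 63.186°.
Band runs from +136.374° eastward to -160.440°, crossing the antimeridian.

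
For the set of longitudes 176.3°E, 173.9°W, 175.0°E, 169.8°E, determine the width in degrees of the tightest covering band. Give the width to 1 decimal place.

16.3°

Sort the longitudes: -173.9°, +169.8°, +175.0°, +176.3°.
Eastward gaps between consecutive values (wrapping around): 343.7°, 5.2°, 1.3°, 9.8°.
Largest gap = 343.7° ⇒ minimal covering band is its complement: 360° − 343.7° = 16.3°.
Band runs from +169.8° eastward to -173.9°, crossing the antimeridian.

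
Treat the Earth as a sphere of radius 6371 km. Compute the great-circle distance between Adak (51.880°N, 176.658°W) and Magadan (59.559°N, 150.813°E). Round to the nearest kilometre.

2181 km

Δλ = 150.813 − -176.658 = 327.471°; wrapped into (−180°, 180°]: -32.529°.
Δφ = 59.559 − 51.880 = 7.679°.
a = sin²(Δφ/2) + cos φ₁ · cos φ₂ · sin²(Δλ/2) = 0.029017.
c = 2·atan2(√a, √(1−a)) = 0.34236 rad → d = 6371·c ≈ 2181.15 km.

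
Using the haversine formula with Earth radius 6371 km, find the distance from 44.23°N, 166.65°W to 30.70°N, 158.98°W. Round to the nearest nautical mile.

Δλ = -158.98 − -166.65 = 7.67°.
Δφ = 30.70 − 44.23 = -13.53°.
a = sin²(Δφ/2) + cos φ₁ · cos φ₂ · sin²(Δλ/2) = 0.016632.
c = 2·atan2(√a, √(1−a)) = 0.25865 rad → d = 6371·c ≈ 1647.88 km ≈ 889.79 nmi.

890 nmi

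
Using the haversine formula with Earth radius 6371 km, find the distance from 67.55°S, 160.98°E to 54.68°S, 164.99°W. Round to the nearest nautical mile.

Δλ = -164.99 − 160.98 = -325.97°; wrapped into (−180°, 180°]: 34.03°.
Δφ = -54.68 − -67.55 = 12.87°.
a = sin²(Δφ/2) + cos φ₁ · cos φ₂ · sin²(Δλ/2) = 0.031466.
c = 2·atan2(√a, √(1−a)) = 0.35666 rad → d = 6371·c ≈ 2272.28 km ≈ 1226.93 nmi.

1227 nmi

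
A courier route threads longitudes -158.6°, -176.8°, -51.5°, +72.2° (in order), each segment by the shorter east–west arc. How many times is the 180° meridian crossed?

0

Leg 1: -158.6° → -176.8°, shortest Δλ = -18.2° (west) — does not cross 180°.
Leg 2: -176.8° → -51.5°, shortest Δλ = 125.3° (east) — does not cross 180°.
Leg 3: -51.5° → +72.2°, shortest Δλ = 123.7° (east) — does not cross 180°.
Total crossings: 0.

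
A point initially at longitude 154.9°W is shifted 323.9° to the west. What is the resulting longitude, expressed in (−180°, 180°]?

Start at -154.9°; shift −323.9° → -478.8°.
-478.8° lies outside (−180°, 180°]; add 360° → -118.8°.

118.8°W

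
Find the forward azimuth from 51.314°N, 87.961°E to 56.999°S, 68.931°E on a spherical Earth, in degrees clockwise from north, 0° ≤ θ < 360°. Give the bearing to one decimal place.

Δλ = 68.931 − 87.961 = -19.030°.
θ = atan2( sin Δλ · cos φ₂ , cos φ₁ · sin φ₂ − sin φ₁ · cos φ₂ · cos Δλ )
  = atan2(-0.17759, -0.92612) = -169.145° → normalised to [0°, 360°): 190.855°.

190.9°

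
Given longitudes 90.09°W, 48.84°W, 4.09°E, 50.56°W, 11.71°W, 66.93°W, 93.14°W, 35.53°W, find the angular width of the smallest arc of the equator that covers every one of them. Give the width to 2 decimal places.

97.23°

Sort the longitudes: -93.14°, -90.09°, -66.93°, -50.56°, -48.84°, -35.53°, -11.71°, +4.09°.
Eastward gaps between consecutive values (wrapping around): 3.05°, 23.16°, 16.37°, 1.72°, 13.31°, 23.82°, 15.80°, 262.77°.
Largest gap = 262.77° ⇒ minimal covering band is its complement: 360° − 262.77° = 97.23°.
Band runs from -93.14° eastward to +4.09°.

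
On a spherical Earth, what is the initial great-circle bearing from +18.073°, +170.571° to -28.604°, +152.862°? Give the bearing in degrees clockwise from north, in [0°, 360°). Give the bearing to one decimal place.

Δλ = 152.862 − 170.571 = -17.709°.
θ = atan2( sin Δλ · cos φ₂ , cos φ₁ · sin φ₂ − sin φ₁ · cos φ₂ · cos Δλ )
  = atan2(-0.26706, -0.71459) = -159.508° → normalised to [0°, 360°): 200.492°.

200.5°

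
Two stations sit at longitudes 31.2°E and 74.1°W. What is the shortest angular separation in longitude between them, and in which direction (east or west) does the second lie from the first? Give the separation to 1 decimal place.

105.3° west

Raw difference: -74.1 − 31.2 = -105.3°.
Normalise into (−180°, 180°]: -105.3° stays -105.3°.
Negative ⇒ the second point lies to the west; separation 105.3°.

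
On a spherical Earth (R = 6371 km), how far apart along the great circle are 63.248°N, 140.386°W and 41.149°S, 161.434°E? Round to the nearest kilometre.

Δλ = 161.434 − -140.386 = 301.820°; wrapped into (−180°, 180°]: -58.180°.
Δφ = -41.149 − 63.248 = -104.397°.
a = sin²(Δφ/2) + cos φ₁ · cos φ₂ · sin²(Δλ/2) = 0.704438.
c = 2·atan2(√a, √(1−a)) = 1.99202 rad → d = 6371·c ≈ 12691.15 km.

12691 km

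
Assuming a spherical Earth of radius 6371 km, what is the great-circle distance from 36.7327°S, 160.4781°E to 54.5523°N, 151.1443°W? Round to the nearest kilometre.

11151 km

Δλ = -151.1443 − 160.4781 = -311.6224°; wrapped into (−180°, 180°]: 48.3776°.
Δφ = 54.5523 − -36.7327 = 91.2850°.
a = sin²(Δφ/2) + cos φ₁ · cos φ₂ · sin²(Δλ/2) = 0.589248.
c = 2·atan2(√a, √(1−a)) = 1.75025 rad → d = 6371·c ≈ 11150.87 km.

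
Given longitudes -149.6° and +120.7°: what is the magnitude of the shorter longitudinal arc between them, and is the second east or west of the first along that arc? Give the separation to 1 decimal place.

89.7° west

Raw difference: 120.7 − -149.6 = 270.3°.
Normalise into (−180°, 180°]: 270.3° − 360° = -89.7°.
Negative ⇒ the second point lies to the west; separation 89.7°.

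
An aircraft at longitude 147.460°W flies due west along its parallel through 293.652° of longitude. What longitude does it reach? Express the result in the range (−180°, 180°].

81.112°W

Start at -147.460°; shift −293.652° → -441.112°.
-441.112° lies outside (−180°, 180°]; add 360° → -81.112°.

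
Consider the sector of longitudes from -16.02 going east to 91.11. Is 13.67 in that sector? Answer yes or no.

Band width going east from -16.02° to +91.11°: ((91.11 − -16.02) mod 360) = 107.13°.
Offset of +13.67° east of the west edge: ((13.67 − -16.02) mod 360) = 29.69°.
29.69° ≤ 107.13° ⇒ inside.

Yes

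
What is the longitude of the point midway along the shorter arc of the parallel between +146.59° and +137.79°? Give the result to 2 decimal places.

Signed shortest Δλ from +146.59° to +137.79° is -8.80°.
Midpoint longitude = +146.59° + (-8.80°)/2 = +146.59° − 4.40° = +142.19°.

+142.19°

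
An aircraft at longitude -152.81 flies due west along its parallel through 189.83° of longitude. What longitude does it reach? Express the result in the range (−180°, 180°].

Start at -152.81°; shift −189.83° → -342.64°.
-342.64° lies outside (−180°, 180°]; add 360° → +17.36°.

+17.36°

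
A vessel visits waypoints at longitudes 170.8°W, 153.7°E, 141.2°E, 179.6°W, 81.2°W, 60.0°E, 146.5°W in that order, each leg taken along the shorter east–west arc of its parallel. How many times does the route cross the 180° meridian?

3

Leg 1: -170.8° → +153.7°, shortest Δλ = -35.5° (west) — crosses 180°.
Leg 2: +153.7° → +141.2°, shortest Δλ = -12.5° (west) — does not cross 180°.
Leg 3: +141.2° → -179.6°, shortest Δλ = 39.2° (east) — crosses 180°.
Leg 4: -179.6° → -81.2°, shortest Δλ = 98.4° (east) — does not cross 180°.
Leg 5: -81.2° → +60.0°, shortest Δλ = 141.2° (east) — does not cross 180°.
Leg 6: +60.0° → -146.5°, shortest Δλ = 153.5° (east) — crosses 180°.
Total crossings: 3.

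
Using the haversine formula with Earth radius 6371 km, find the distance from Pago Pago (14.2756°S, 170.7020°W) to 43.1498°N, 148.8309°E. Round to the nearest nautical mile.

4103 nmi

Δλ = 148.8309 − -170.7020 = 319.5329°; wrapped into (−180°, 180°]: -40.4671°.
Δφ = 43.1498 − -14.2756 = 57.4254°.
a = sin²(Δφ/2) + cos φ₁ · cos φ₂ · sin²(Δλ/2) = 0.315371.
c = 2·atan2(√a, √(1−a)) = 1.19259 rad → d = 6371·c ≈ 7597.96 km ≈ 4102.57 nmi.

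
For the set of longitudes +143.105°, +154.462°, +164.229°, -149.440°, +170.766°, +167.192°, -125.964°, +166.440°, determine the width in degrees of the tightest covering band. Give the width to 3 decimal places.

Sort the longitudes: -149.440°, -125.964°, +143.105°, +154.462°, +164.229°, +166.440°, +167.192°, +170.766°.
Eastward gaps between consecutive values (wrapping around): 23.476°, 269.069°, 11.357°, 9.767°, 2.211°, 0.752°, 3.574°, 39.794°.
Largest gap = 269.069° ⇒ minimal covering band is its complement: 360° − 269.069° = 90.931°.
Band runs from +143.105° eastward to -125.964°, crossing the antimeridian.

90.931°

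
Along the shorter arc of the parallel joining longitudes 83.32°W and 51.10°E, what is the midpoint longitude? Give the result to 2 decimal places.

16.11°W

Signed shortest Δλ from -83.32° to +51.10° is +134.42°.
Midpoint longitude = -83.32° + (+134.42°)/2 = -83.32° + 67.21° = -16.11°.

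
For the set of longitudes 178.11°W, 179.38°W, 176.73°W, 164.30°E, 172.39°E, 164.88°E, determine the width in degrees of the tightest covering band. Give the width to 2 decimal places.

Sort the longitudes: -179.38°, -178.11°, -176.73°, +164.30°, +164.88°, +172.39°.
Eastward gaps between consecutive values (wrapping around): 1.27°, 1.38°, 341.03°, 0.58°, 7.51°, 8.23°.
Largest gap = 341.03° ⇒ minimal covering band is its complement: 360° − 341.03° = 18.97°.
Band runs from +164.30° eastward to -176.73°, crossing the antimeridian.

18.97°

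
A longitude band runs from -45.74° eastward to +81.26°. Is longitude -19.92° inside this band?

Band width going east from -45.74° to +81.26°: ((81.26 − -45.74) mod 360) = 127.00°.
Offset of -19.92° east of the west edge: ((-19.92 − -45.74) mod 360) = 25.82°.
25.82° ≤ 127.00° ⇒ inside.

Yes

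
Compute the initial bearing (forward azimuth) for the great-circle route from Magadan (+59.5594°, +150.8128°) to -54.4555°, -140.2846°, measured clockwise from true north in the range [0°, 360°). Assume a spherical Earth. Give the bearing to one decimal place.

Δλ = -140.2846 − 150.8128 = -291.0974°; wrapped into (−180°, 180°]: 68.9026°.
θ = atan2( sin Δλ · cos φ₂ , cos φ₁ · sin φ₂ − sin φ₁ · cos φ₂ · cos Δλ )
  = atan2(0.54237, -0.59265) = 137.536° → normalised to [0°, 360°): 137.536°.

137.5°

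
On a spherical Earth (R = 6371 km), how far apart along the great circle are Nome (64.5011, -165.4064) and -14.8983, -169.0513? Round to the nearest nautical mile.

Δλ = -169.0513 − -165.4064 = -3.6449°.
Δφ = -14.8983 − 64.5011 = -79.3994°.
a = sin²(Δφ/2) + cos φ₁ · cos φ₂ · sin²(Δλ/2) = 0.408440.
c = 2·atan2(√a, √(1−a)) = 1.38664 rad → d = 6371·c ≈ 8834.26 km ≈ 4770.12 nmi.

4770 nmi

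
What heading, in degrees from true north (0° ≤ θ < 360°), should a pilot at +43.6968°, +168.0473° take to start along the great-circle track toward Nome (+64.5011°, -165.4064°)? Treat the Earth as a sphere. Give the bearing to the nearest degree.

26°

Δλ = -165.4064 − 168.0473 = -333.4537°; wrapped into (−180°, 180°]: 26.5463°.
θ = atan2( sin Δλ · cos φ₂ , cos φ₁ · sin φ₂ − sin φ₁ · cos φ₂ · cos Δλ )
  = atan2(0.19240, 0.38653) = 26.462° → normalised to [0°, 360°): 26.462°.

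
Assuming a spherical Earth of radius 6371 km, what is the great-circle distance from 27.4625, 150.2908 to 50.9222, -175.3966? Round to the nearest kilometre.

3882 km

Δλ = -175.3966 − 150.2908 = -325.6874°; wrapped into (−180°, 180°]: 34.3126°.
Δφ = 50.9222 − 27.4625 = 23.4597°.
a = sin²(Δφ/2) + cos φ₁ · cos φ₂ · sin²(Δλ/2) = 0.090000.
c = 2·atan2(√a, √(1−a)) = 0.60938 rad → d = 6371·c ≈ 3882.38 km.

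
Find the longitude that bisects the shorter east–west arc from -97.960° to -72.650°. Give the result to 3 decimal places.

Signed shortest Δλ from -97.960° to -72.650° is +25.310°.
Midpoint longitude = -97.960° + (+25.310°)/2 = -97.960° + 12.655° = -85.305°.

-85.305°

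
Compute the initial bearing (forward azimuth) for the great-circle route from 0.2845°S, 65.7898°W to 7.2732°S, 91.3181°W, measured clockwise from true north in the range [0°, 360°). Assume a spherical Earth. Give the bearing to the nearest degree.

254°

Δλ = -91.3181 − -65.7898 = -25.5283°.
θ = atan2( sin Δλ · cos φ₂ , cos φ₁ · sin φ₂ − sin φ₁ · cos φ₂ · cos Δλ )
  = atan2(-0.42749, -0.12215) = -105.947° → normalised to [0°, 360°): 254.053°.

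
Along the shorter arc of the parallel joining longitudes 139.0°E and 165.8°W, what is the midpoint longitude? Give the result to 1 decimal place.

Signed shortest Δλ from +139.0° to -165.8° is +55.2°.
Midpoint longitude = +139.0° + (+55.2°)/2 = +139.0° + 27.6° = +166.6°.
(The naïve average (+139.0 + -165.8)/2 = -13.4° is on the wrong side of the globe.)

166.6°E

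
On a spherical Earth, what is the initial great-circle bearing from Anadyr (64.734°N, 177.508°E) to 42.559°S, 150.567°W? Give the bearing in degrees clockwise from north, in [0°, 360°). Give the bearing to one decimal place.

Δλ = -150.567 − 177.508 = -328.075°; wrapped into (−180°, 180°]: 31.925°.
θ = atan2( sin Δλ · cos φ₂ , cos φ₁ · sin φ₂ − sin φ₁ · cos φ₂ · cos Δλ )
  = atan2(0.38951, -0.85404) = 155.483° → normalised to [0°, 360°): 155.483°.

155.5°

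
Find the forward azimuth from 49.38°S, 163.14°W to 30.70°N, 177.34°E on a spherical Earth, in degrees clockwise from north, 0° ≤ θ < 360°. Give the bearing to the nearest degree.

Δλ = 177.34 − -163.14 = 340.48°; wrapped into (−180°, 180°]: -19.52°.
θ = atan2( sin Δλ · cos φ₂ , cos φ₁ · sin φ₂ − sin φ₁ · cos φ₂ · cos Δλ )
  = atan2(-0.28731, 0.94754) = -16.868° → normalised to [0°, 360°): 343.132°.

343°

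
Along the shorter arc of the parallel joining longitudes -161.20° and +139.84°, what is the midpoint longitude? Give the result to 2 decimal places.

Signed shortest Δλ from -161.20° to +139.84° is -58.96°.
Midpoint longitude = -161.20° + (-58.96°)/2 = -161.20° − 29.48° = -190.68°.
Normalise into (−180°, 180°]: +169.32°.
(The naïve average (-161.20 + +139.84)/2 = -10.68° is on the wrong side of the globe.)

+169.32°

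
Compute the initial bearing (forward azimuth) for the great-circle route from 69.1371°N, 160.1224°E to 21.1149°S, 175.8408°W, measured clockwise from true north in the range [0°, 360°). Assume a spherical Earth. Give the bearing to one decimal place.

157.7°

Δλ = -175.8408 − 160.1224 = -335.9632°; wrapped into (−180°, 180°]: 24.0368°.
θ = atan2( sin Δλ · cos φ₂ , cos φ₁ · sin φ₂ − sin φ₁ · cos φ₂ · cos Δλ )
  = atan2(0.37998, -0.92440) = 157.655° → normalised to [0°, 360°): 157.655°.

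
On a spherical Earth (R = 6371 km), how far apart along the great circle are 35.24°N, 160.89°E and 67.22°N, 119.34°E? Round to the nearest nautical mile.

2388 nmi

Δλ = 119.34 − 160.89 = -41.55°.
Δφ = 67.22 − 35.24 = 31.98°.
a = sin²(Δφ/2) + cos φ₁ · cos φ₂ · sin²(Δλ/2) = 0.115670.
c = 2·atan2(√a, √(1−a)) = 0.69405 rad → d = 6371·c ≈ 4421.81 km ≈ 2387.58 nmi.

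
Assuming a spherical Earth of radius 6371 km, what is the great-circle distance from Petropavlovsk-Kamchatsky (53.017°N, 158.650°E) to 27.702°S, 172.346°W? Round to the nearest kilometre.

Δλ = -172.346 − 158.650 = -330.996°; wrapped into (−180°, 180°]: 29.004°.
Δφ = -27.702 − 53.017 = -80.719°.
a = sin²(Δφ/2) + cos φ₁ · cos φ₂ · sin²(Δλ/2) = 0.452761.
c = 2·atan2(√a, √(1−a)) = 1.47618 rad → d = 6371·c ≈ 9404.72 km.

9405 km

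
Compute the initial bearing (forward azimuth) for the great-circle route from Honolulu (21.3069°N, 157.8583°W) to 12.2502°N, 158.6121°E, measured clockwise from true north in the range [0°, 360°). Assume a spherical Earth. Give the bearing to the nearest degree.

Δλ = 158.6121 − -157.8583 = 316.4704°; wrapped into (−180°, 180°]: -43.5296°.
θ = atan2( sin Δλ · cos φ₂ , cos φ₁ · sin φ₂ − sin φ₁ · cos φ₂ · cos Δλ )
  = atan2(-0.67305, -0.05977) = -95.075° → normalised to [0°, 360°): 264.925°.

265°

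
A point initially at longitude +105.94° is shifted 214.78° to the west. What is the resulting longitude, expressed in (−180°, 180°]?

-108.84°

Start at +105.94°; shift −214.78° → -108.84°.
-108.84° already lies in (−180°, 180°].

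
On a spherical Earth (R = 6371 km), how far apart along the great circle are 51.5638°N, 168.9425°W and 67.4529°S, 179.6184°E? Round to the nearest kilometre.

Δλ = 179.6184 − -168.9425 = 348.5609°; wrapped into (−180°, 180°]: -11.4391°.
Δφ = -67.4529 − 51.5638 = -119.0167°.
a = sin²(Δφ/2) + cos φ₁ · cos φ₂ · sin²(Δλ/2) = 0.744900.
c = 2·atan2(√a, √(1−a)) = 2.08266 rad → d = 6371·c ≈ 13268.60 km.

13269 km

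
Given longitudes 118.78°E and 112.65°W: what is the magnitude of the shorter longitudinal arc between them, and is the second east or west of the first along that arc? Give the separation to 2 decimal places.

Raw difference: -112.65 − 118.78 = -231.43°.
Normalise into (−180°, 180°]: -231.43° + 360° = 128.57°.
Positive ⇒ the second point lies to the east; separation 128.57°.

128.57° east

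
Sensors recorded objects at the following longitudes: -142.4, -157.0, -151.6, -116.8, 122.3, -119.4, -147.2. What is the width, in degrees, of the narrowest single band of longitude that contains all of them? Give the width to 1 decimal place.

120.9°

Sort the longitudes: -157.0°, -151.6°, -147.2°, -142.4°, -119.4°, -116.8°, +122.3°.
Eastward gaps between consecutive values (wrapping around): 5.4°, 4.4°, 4.8°, 23.0°, 2.6°, 239.1°, 80.7°.
Largest gap = 239.1° ⇒ minimal covering band is its complement: 360° − 239.1° = 120.9°.
Band runs from +122.3° eastward to -116.8°, crossing the antimeridian.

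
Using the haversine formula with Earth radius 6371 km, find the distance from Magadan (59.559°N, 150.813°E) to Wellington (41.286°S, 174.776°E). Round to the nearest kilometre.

11427 km

Δλ = 174.776 − 150.813 = 23.963°.
Δφ = -41.286 − 59.559 = -100.845°.
a = sin²(Δφ/2) + cos φ₁ · cos φ₂ · sin²(Δλ/2) = 0.610483.
c = 2·atan2(√a, √(1−a)) = 1.79360 rad → d = 6371·c ≈ 11427.04 km.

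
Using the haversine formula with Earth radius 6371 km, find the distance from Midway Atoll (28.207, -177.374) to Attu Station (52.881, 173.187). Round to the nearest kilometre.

Δλ = 173.187 − -177.374 = 350.561°; wrapped into (−180°, 180°]: -9.439°.
Δφ = 52.881 − 28.207 = 24.674°.
a = sin²(Δφ/2) + cos φ₁ · cos φ₂ · sin²(Δλ/2) = 0.049251.
c = 2·atan2(√a, √(1−a)) = 0.44758 rad → d = 6371·c ≈ 2851.53 km.

2852 km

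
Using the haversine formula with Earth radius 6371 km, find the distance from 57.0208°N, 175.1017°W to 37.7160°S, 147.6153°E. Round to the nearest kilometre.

Δλ = 147.6153 − -175.1017 = 322.7170°; wrapped into (−180°, 180°]: -37.2830°.
Δφ = -37.7160 − 57.0208 = -94.7368°.
a = sin²(Δφ/2) + cos φ₁ · cos φ₂ · sin²(Δλ/2) = 0.585285.
c = 2·atan2(√a, √(1−a)) = 1.74220 rad → d = 6371·c ≈ 11099.58 km.

11100 km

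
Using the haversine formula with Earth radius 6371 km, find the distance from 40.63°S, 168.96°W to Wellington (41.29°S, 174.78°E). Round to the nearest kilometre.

1365 km

Δλ = 174.78 − -168.96 = 343.74°; wrapped into (−180°, 180°]: -16.26°.
Δφ = -41.29 − -40.63 = -0.66°.
a = sin²(Δφ/2) + cos φ₁ · cos φ₂ · sin²(Δλ/2) = 0.011438.
c = 2·atan2(√a, √(1−a)) = 0.21430 rad → d = 6371·c ≈ 1365.34 km.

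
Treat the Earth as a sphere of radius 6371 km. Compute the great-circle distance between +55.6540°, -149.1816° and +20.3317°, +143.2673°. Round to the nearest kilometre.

6753 km

Δλ = 143.2673 − -149.1816 = 292.4489°; wrapped into (−180°, 180°]: -67.5511°.
Δφ = 20.3317 − 55.6540 = -35.3223°.
a = sin²(Δφ/2) + cos φ₁ · cos φ₂ · sin²(Δλ/2) = 0.255554.
c = 2·atan2(√a, √(1−a)) = 1.05998 rad → d = 6371·c ≈ 6753.11 km.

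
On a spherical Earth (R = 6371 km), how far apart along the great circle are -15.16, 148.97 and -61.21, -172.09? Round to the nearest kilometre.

5981 km

Δλ = -172.09 − 148.97 = -321.06°; wrapped into (−180°, 180°]: 38.94°.
Δφ = -61.21 − -15.16 = -46.05°.
a = sin²(Δφ/2) + cos φ₁ · cos φ₂ · sin²(Δλ/2) = 0.204628.
c = 2·atan2(√a, √(1−a)) = 0.93881 rad → d = 6371·c ≈ 5981.19 km.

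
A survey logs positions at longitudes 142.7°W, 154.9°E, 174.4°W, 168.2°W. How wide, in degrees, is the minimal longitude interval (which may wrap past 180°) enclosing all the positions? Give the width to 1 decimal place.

Sort the longitudes: -174.4°, -168.2°, -142.7°, +154.9°.
Eastward gaps between consecutive values (wrapping around): 6.2°, 25.5°, 297.6°, 30.7°.
Largest gap = 297.6° ⇒ minimal covering band is its complement: 360° − 297.6° = 62.4°.
Band runs from +154.9° eastward to -142.7°, crossing the antimeridian.

62.4°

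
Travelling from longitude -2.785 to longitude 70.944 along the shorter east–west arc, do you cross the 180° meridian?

No

Signed shortest Δλ = ((70.944 − -2.785 + 180) mod 360) − 180 = 73.729°.
Going east by 73.729° from -2.785° reaches +70.944° without touching 180°.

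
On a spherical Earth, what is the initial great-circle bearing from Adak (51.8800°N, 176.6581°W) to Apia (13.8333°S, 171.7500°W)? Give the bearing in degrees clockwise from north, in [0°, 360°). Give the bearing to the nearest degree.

175°

Δλ = -171.7500 − -176.6581 = 4.9081°.
θ = atan2( sin Δλ · cos φ₂ , cos φ₁ · sin φ₂ − sin φ₁ · cos φ₂ · cos Δλ )
  = atan2(0.08308, -0.90870) = 174.776° → normalised to [0°, 360°): 174.776°.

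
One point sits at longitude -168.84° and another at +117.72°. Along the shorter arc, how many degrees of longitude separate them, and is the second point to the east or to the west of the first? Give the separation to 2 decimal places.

73.44° west

Raw difference: 117.72 − -168.84 = 286.56°.
Normalise into (−180°, 180°]: 286.56° − 360° = -73.44°.
Negative ⇒ the second point lies to the west; separation 73.44°.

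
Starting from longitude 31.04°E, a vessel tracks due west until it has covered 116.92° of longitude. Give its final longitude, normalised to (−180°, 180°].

85.88°W

Start at +31.04°; shift −116.92° → -85.88°.
-85.88° already lies in (−180°, 180°].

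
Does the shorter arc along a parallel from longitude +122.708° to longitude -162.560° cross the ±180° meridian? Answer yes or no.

Naïve |-162.560 − 122.708| = 285.268° > 180°, so the shorter arc goes the other way round — across 180°.
Signed shortest Δλ = ((-162.560 − 122.708 + 180) mod 360) − 180 = 74.732°.
Going east by 74.732° from +122.708° passes through 180° before reaching -162.560°.

Yes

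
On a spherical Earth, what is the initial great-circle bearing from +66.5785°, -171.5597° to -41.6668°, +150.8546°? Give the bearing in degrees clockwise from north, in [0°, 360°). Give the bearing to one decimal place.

Δλ = 150.8546 − -171.5597 = 322.4143°; wrapped into (−180°, 180°]: -37.5857°.
θ = atan2( sin Δλ · cos φ₂ , cos φ₁ · sin φ₂ − sin φ₁ · cos φ₂ · cos Δλ )
  = atan2(-0.45565, -0.80745) = -150.564° → normalised to [0°, 360°): 209.436°.

209.4°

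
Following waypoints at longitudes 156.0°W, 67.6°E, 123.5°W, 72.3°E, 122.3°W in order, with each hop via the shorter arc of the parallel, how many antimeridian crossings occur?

Leg 1: -156.0° → +67.6°, shortest Δλ = -136.4° (west) — crosses 180°.
Leg 2: +67.6° → -123.5°, shortest Δλ = 168.9° (east) — crosses 180°.
Leg 3: -123.5° → +72.3°, shortest Δλ = -164.2° (west) — crosses 180°.
Leg 4: +72.3° → -122.3°, shortest Δλ = 165.4° (east) — crosses 180°.
Total crossings: 4.

4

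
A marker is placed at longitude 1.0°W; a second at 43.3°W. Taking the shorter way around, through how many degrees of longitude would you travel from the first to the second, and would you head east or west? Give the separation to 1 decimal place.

42.3° west

Raw difference: -43.3 − -1.0 = -42.3°.
Normalise into (−180°, 180°]: -42.3° stays -42.3°.
Negative ⇒ the second point lies to the west; separation 42.3°.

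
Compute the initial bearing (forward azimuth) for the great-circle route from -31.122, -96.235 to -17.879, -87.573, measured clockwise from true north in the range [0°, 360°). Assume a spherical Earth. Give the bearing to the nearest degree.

Δλ = -87.573 − -96.235 = 8.662°.
θ = atan2( sin Δλ · cos φ₂ , cos φ₁ · sin φ₂ − sin φ₁ · cos φ₂ · cos Δλ )
  = atan2(0.14333, 0.22347) = 32.676° → normalised to [0°, 360°): 32.676°.

33°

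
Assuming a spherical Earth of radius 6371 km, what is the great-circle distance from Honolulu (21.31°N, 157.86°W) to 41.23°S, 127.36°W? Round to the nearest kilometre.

7633 km

Δλ = -127.36 − -157.86 = 30.50°.
Δφ = -41.23 − 21.31 = -62.54°.
a = sin²(Δφ/2) + cos φ₁ · cos φ₂ · sin²(Δλ/2) = 0.317910.
c = 2·atan2(√a, √(1−a)) = 1.19804 rad → d = 6371·c ≈ 7632.74 km.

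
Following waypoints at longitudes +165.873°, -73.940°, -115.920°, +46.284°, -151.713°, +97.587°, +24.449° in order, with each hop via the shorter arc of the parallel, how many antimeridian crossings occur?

Leg 1: +165.873° → -73.940°, shortest Δλ = 120.187° (east) — crosses 180°.
Leg 2: -73.940° → -115.920°, shortest Δλ = -41.98° (west) — does not cross 180°.
Leg 3: -115.920° → +46.284°, shortest Δλ = 162.204° (east) — does not cross 180°.
Leg 4: +46.284° → -151.713°, shortest Δλ = 162.003° (east) — crosses 180°.
Leg 5: -151.713° → +97.587°, shortest Δλ = -110.7° (west) — crosses 180°.
Leg 6: +97.587° → +24.449°, shortest Δλ = -73.138° (west) — does not cross 180°.
Total crossings: 3.

3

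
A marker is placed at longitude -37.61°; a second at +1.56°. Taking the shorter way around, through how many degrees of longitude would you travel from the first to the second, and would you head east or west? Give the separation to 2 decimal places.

Raw difference: 1.56 − -37.61 = 39.17°.
Normalise into (−180°, 180°]: 39.17° stays 39.17°.
Positive ⇒ the second point lies to the east; separation 39.17°.

39.17° east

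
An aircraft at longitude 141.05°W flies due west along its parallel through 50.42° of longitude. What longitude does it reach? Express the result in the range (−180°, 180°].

168.53°E

Start at -141.05°; shift −50.42° → -191.47°.
-191.47° lies outside (−180°, 180°]; add 360° → +168.53°.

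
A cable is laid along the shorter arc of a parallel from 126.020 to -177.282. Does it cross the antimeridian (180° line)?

Naïve |-177.282 − 126.020| = 303.302° > 180°, so the shorter arc goes the other way round — across 180°.
Signed shortest Δλ = ((-177.282 − 126.020 + 180) mod 360) − 180 = 56.698°.
Going east by 56.698° from +126.020° passes through 180° before reaching -177.282°.

Yes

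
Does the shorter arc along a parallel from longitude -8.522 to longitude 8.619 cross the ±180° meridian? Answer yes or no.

No

Signed shortest Δλ = ((8.619 − -8.522 + 180) mod 360) − 180 = 17.141°.
Going east by 17.141° from -8.522° reaches +8.619° without touching 180°.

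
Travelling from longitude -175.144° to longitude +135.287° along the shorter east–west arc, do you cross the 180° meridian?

Yes

Naïve |135.287 − -175.144| = 310.431° > 180°, so the shorter arc goes the other way round — across 180°.
Signed shortest Δλ = ((135.287 − -175.144 + 180) mod 360) − 180 = -49.569°.
Going west by 49.569° from -175.144° passes through 180° before reaching +135.287°.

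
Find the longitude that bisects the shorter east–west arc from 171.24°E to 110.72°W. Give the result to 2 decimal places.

Signed shortest Δλ from +171.24° to -110.72° is +78.04°.
Midpoint longitude = +171.24° + (+78.04°)/2 = +171.24° + 39.02° = +210.26°.
Normalise into (−180°, 180°]: -149.74°.
(The naïve average (+171.24 + -110.72)/2 = 30.26° is on the wrong side of the globe.)

149.74°W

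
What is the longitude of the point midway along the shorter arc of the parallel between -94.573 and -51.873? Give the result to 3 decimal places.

-73.223°

Signed shortest Δλ from -94.573° to -51.873° is +42.700°.
Midpoint longitude = -94.573° + (+42.700°)/2 = -94.573° + 21.350° = -73.223°.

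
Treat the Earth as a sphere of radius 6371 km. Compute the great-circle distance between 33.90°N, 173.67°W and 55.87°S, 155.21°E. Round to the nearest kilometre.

10409 km

Δλ = 155.21 − -173.67 = 328.88°; wrapped into (−180°, 180°]: -31.12°.
Δφ = -55.87 − 33.90 = -89.77°.
a = sin²(Δφ/2) + cos φ₁ · cos φ₂ · sin²(Δλ/2) = 0.531503.
c = 2·atan2(√a, √(1−a)) = 1.63384 rad → d = 6371·c ≈ 10409.22 km.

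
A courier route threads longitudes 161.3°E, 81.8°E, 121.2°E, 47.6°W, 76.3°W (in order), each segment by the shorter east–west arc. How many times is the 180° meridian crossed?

Leg 1: +161.3° → +81.8°, shortest Δλ = -79.5° (west) — does not cross 180°.
Leg 2: +81.8° → +121.2°, shortest Δλ = 39.4° (east) — does not cross 180°.
Leg 3: +121.2° → -47.6°, shortest Δλ = -168.8° (west) — does not cross 180°.
Leg 4: -47.6° → -76.3°, shortest Δλ = -28.7° (west) — does not cross 180°.
Total crossings: 0.

0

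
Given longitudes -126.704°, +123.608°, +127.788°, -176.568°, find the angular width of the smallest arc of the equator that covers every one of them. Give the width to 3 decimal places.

Sort the longitudes: -176.568°, -126.704°, +123.608°, +127.788°.
Eastward gaps between consecutive values (wrapping around): 49.864°, 250.312°, 4.180°, 55.644°.
Largest gap = 250.312° ⇒ minimal covering band is its complement: 360° − 250.312° = 109.688°.
Band runs from +123.608° eastward to -126.704°, crossing the antimeridian.

109.688°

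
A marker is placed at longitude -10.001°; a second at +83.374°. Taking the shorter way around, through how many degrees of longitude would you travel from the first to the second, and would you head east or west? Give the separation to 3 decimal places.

Raw difference: 83.374 − -10.001 = 93.375°.
Normalise into (−180°, 180°]: 93.375° stays 93.375°.
Positive ⇒ the second point lies to the east; separation 93.375°.

93.375° east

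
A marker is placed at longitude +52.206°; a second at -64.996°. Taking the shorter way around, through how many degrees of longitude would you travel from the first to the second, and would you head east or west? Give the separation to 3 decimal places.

Raw difference: -64.996 − 52.206 = -117.202°.
Normalise into (−180°, 180°]: -117.202° stays -117.202°.
Negative ⇒ the second point lies to the west; separation 117.202°.

117.202° west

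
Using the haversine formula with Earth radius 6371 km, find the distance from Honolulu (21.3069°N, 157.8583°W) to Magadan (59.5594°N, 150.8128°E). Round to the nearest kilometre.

5842 km

Δλ = 150.8128 − -157.8583 = 308.6711°; wrapped into (−180°, 180°]: -51.3289°.
Δφ = 59.5594 − 21.3069 = 38.2525°.
a = sin²(Δφ/2) + cos φ₁ · cos φ₂ · sin²(Δλ/2) = 0.195893.
c = 2·atan2(√a, √(1−a)) = 0.91699 rad → d = 6371·c ≈ 5842.13 km.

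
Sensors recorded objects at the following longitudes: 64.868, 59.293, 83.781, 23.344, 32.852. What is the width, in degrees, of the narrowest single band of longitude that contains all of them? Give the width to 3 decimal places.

Sort the longitudes: +23.344°, +32.852°, +59.293°, +64.868°, +83.781°.
Eastward gaps between consecutive values (wrapping around): 9.508°, 26.441°, 5.575°, 18.913°, 299.563°.
Largest gap = 299.563° ⇒ minimal covering band is its complement: 360° − 299.563° = 60.437°.
Band runs from +23.344° eastward to +83.781°.

60.437°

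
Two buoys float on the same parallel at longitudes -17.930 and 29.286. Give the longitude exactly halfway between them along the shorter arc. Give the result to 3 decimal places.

+5.678°

Signed shortest Δλ from -17.930° to +29.286° is +47.216°.
Midpoint longitude = -17.930° + (+47.216°)/2 = -17.930° + 23.608° = +5.678°.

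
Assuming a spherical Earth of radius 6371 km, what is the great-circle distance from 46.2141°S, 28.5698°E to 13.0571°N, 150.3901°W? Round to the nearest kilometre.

16327 km

Δλ = -150.3901 − 28.5698 = -178.9599°.
Δφ = 13.0571 − -46.2141 = 59.2712°.
a = sin²(Δφ/2) + cos φ₁ · cos φ₂ · sin²(Δλ/2) = 0.918532.
c = 2·atan2(√a, √(1−a)) = 2.56269 rad → d = 6371·c ≈ 16326.90 km.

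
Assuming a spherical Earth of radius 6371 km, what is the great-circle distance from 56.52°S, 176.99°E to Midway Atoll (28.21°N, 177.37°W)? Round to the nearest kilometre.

9437 km

Δλ = -177.37 − 176.99 = -354.36°; wrapped into (−180°, 180°]: 5.64°.
Δφ = 28.21 − -56.52 = 84.73°.
a = sin²(Δφ/2) + cos φ₁ · cos φ₂ · sin²(Δλ/2) = 0.455252.
c = 2·atan2(√a, √(1−a)) = 1.48118 rad → d = 6371·c ≈ 9436.60 km.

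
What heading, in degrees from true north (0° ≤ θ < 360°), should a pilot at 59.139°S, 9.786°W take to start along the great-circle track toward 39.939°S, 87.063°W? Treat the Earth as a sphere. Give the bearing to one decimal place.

256.2°

Δλ = -87.063 − -9.786 = -77.277°.
θ = atan2( sin Δλ · cos φ₂ , cos φ₁ · sin φ₂ − sin φ₁ · cos φ₂ · cos Δλ )
  = atan2(-0.74790, -0.18435) = -103.847° → normalised to [0°, 360°): 256.153°.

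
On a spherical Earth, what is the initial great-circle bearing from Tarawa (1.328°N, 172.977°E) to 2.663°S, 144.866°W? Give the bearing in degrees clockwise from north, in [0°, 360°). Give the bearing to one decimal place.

Δλ = -144.866 − 172.977 = -317.843°; wrapped into (−180°, 180°]: 42.157°.
θ = atan2( sin Δλ · cos φ₂ , cos φ₁ · sin φ₂ − sin φ₁ · cos φ₂ · cos Δλ )
  = atan2(0.67044, -0.06361) = 95.420° → normalised to [0°, 360°): 95.420°.

95.4°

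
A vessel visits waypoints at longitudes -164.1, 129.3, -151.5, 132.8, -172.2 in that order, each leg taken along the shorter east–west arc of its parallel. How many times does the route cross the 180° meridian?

4

Leg 1: -164.1° → +129.3°, shortest Δλ = -66.6° (west) — crosses 180°.
Leg 2: +129.3° → -151.5°, shortest Δλ = 79.2° (east) — crosses 180°.
Leg 3: -151.5° → +132.8°, shortest Δλ = -75.7° (west) — crosses 180°.
Leg 4: +132.8° → -172.2°, shortest Δλ = 55.0° (east) — crosses 180°.
Total crossings: 4.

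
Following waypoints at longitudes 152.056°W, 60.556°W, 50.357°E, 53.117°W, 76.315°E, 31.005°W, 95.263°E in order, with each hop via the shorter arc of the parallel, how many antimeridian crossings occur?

0

Leg 1: -152.056° → -60.556°, shortest Δλ = 91.5° (east) — does not cross 180°.
Leg 2: -60.556° → +50.357°, shortest Δλ = 110.913° (east) — does not cross 180°.
Leg 3: +50.357° → -53.117°, shortest Δλ = -103.474° (west) — does not cross 180°.
Leg 4: -53.117° → +76.315°, shortest Δλ = 129.432° (east) — does not cross 180°.
Leg 5: +76.315° → -31.005°, shortest Δλ = -107.32° (west) — does not cross 180°.
Leg 6: -31.005° → +95.263°, shortest Δλ = 126.268° (east) — does not cross 180°.
Total crossings: 0.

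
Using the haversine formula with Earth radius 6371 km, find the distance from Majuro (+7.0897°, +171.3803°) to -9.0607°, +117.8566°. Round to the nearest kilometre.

6196 km

Δλ = 117.8566 − 171.3803 = -53.5237°.
Δφ = -9.0607 − 7.0897 = -16.1504°.
a = sin²(Δφ/2) + cos φ₁ · cos φ₂ · sin²(Δλ/2) = 0.218427.
c = 2·atan2(√a, √(1−a)) = 0.97261 rad → d = 6371·c ≈ 6196.48 km.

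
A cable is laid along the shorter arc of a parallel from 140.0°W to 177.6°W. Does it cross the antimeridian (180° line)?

Signed shortest Δλ = ((-177.6 − -140.0 + 180) mod 360) − 180 = -37.6°.
Going west by 37.6° from -140.0° reaches -177.6° without touching 180°.

No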